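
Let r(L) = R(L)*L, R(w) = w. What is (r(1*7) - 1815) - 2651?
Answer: -4417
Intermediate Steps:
r(L) = L² (r(L) = L*L = L²)
(r(1*7) - 1815) - 2651 = ((1*7)² - 1815) - 2651 = (7² - 1815) - 2651 = (49 - 1815) - 2651 = -1766 - 2651 = -4417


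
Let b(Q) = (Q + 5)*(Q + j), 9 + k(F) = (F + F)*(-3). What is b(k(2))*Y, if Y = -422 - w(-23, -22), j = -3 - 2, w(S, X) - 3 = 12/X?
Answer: -1942304/11 ≈ -1.7657e+5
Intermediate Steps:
w(S, X) = 3 + 12/X
k(F) = -9 - 6*F (k(F) = -9 + (F + F)*(-3) = -9 + (2*F)*(-3) = -9 - 6*F)
j = -5
b(Q) = (-5 + Q)*(5 + Q) (b(Q) = (Q + 5)*(Q - 5) = (5 + Q)*(-5 + Q) = (-5 + Q)*(5 + Q))
Y = -4669/11 (Y = -422 - (3 + 12/(-22)) = -422 - (3 + 12*(-1/22)) = -422 - (3 - 6/11) = -422 - 1*27/11 = -422 - 27/11 = -4669/11 ≈ -424.45)
b(k(2))*Y = (-25 + (-9 - 6*2)**2)*(-4669/11) = (-25 + (-9 - 12)**2)*(-4669/11) = (-25 + (-21)**2)*(-4669/11) = (-25 + 441)*(-4669/11) = 416*(-4669/11) = -1942304/11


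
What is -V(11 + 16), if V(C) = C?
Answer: -27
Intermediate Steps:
-V(11 + 16) = -(11 + 16) = -1*27 = -27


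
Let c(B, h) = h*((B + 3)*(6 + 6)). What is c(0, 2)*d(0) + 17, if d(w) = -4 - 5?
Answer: -631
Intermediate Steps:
d(w) = -9
c(B, h) = h*(36 + 12*B) (c(B, h) = h*((3 + B)*12) = h*(36 + 12*B))
c(0, 2)*d(0) + 17 = (12*2*(3 + 0))*(-9) + 17 = (12*2*3)*(-9) + 17 = 72*(-9) + 17 = -648 + 17 = -631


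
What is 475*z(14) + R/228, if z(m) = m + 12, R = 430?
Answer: 1408115/114 ≈ 12352.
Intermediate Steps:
z(m) = 12 + m
475*z(14) + R/228 = 475*(12 + 14) + 430/228 = 475*26 + 430*(1/228) = 12350 + 215/114 = 1408115/114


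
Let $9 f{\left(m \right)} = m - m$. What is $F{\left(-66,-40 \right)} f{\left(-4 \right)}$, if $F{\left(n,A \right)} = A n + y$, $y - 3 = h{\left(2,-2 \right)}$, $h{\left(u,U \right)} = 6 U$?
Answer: $0$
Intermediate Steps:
$y = -9$ ($y = 3 + 6 \left(-2\right) = 3 - 12 = -9$)
$F{\left(n,A \right)} = -9 + A n$ ($F{\left(n,A \right)} = A n - 9 = -9 + A n$)
$f{\left(m \right)} = 0$ ($f{\left(m \right)} = \frac{m - m}{9} = \frac{1}{9} \cdot 0 = 0$)
$F{\left(-66,-40 \right)} f{\left(-4 \right)} = \left(-9 - -2640\right) 0 = \left(-9 + 2640\right) 0 = 2631 \cdot 0 = 0$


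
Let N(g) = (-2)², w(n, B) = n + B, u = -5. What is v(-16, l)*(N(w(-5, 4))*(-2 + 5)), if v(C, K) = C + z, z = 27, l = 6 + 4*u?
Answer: 132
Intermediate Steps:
w(n, B) = B + n
N(g) = 4
l = -14 (l = 6 + 4*(-5) = 6 - 20 = -14)
v(C, K) = 27 + C (v(C, K) = C + 27 = 27 + C)
v(-16, l)*(N(w(-5, 4))*(-2 + 5)) = (27 - 16)*(4*(-2 + 5)) = 11*(4*3) = 11*12 = 132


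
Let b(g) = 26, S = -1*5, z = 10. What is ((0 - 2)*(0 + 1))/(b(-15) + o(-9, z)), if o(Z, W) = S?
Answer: -2/21 ≈ -0.095238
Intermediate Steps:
S = -5
o(Z, W) = -5
((0 - 2)*(0 + 1))/(b(-15) + o(-9, z)) = ((0 - 2)*(0 + 1))/(26 - 5) = (-2*1)/21 = (1/21)*(-2) = -2/21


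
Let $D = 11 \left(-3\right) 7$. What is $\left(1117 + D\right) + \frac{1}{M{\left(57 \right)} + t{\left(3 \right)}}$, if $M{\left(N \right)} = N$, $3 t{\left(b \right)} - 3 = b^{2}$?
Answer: $\frac{54047}{61} \approx 886.02$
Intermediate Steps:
$t{\left(b \right)} = 1 + \frac{b^{2}}{3}$
$D = -231$ ($D = \left(-33\right) 7 = -231$)
$\left(1117 + D\right) + \frac{1}{M{\left(57 \right)} + t{\left(3 \right)}} = \left(1117 - 231\right) + \frac{1}{57 + \left(1 + \frac{3^{2}}{3}\right)} = 886 + \frac{1}{57 + \left(1 + \frac{1}{3} \cdot 9\right)} = 886 + \frac{1}{57 + \left(1 + 3\right)} = 886 + \frac{1}{57 + 4} = 886 + \frac{1}{61} = \frac{54047}{61}$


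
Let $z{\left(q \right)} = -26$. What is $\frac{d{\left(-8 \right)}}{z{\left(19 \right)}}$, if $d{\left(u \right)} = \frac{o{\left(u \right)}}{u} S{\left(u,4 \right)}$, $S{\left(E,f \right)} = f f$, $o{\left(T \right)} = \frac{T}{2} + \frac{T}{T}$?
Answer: $- \frac{3}{13} \approx -0.23077$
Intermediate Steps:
$o{\left(T \right)} = 1 + \frac{T}{2}$ ($o{\left(T \right)} = T \frac{1}{2} + 1 = \frac{T}{2} + 1 = 1 + \frac{T}{2}$)
$S{\left(E,f \right)} = f^{2}$
$d{\left(u \right)} = \frac{16 \left(1 + \frac{u}{2}\right)}{u}$ ($d{\left(u \right)} = \frac{1 + \frac{u}{2}}{u} 4^{2} = \frac{1 + \frac{u}{2}}{u} 16 = \frac{16 \left(1 + \frac{u}{2}\right)}{u}$)
$\frac{d{\left(-8 \right)}}{z{\left(19 \right)}} = \frac{8 + \frac{16}{-8}}{-26} = \left(8 + 16 \left(- \frac{1}{8}\right)\right) \left(- \frac{1}{26}\right) = \left(8 - 2\right) \left(- \frac{1}{26}\right) = 6 \left(- \frac{1}{26}\right) = - \frac{3}{13}$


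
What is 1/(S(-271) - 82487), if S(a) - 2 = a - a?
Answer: -1/82485 ≈ -1.2123e-5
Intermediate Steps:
S(a) = 2 (S(a) = 2 + (a - a) = 2 + 0 = 2)
1/(S(-271) - 82487) = 1/(2 - 82487) = 1/(-82485) = -1/82485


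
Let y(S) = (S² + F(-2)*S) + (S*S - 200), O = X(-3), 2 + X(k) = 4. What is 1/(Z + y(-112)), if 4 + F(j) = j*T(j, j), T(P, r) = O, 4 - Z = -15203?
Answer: 1/40991 ≈ 2.4396e-5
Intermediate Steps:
Z = 15207 (Z = 4 - 1*(-15203) = 4 + 15203 = 15207)
X(k) = 2 (X(k) = -2 + 4 = 2)
O = 2
T(P, r) = 2
F(j) = -4 + 2*j (F(j) = -4 + j*2 = -4 + 2*j)
y(S) = -200 - 8*S + 2*S² (y(S) = (S² + (-4 + 2*(-2))*S) + (S*S - 200) = (S² + (-4 - 4)*S) + (S² - 200) = (S² - 8*S) + (-200 + S²) = -200 - 8*S + 2*S²)
1/(Z + y(-112)) = 1/(15207 + (-200 - 8*(-112) + 2*(-112)²)) = 1/(15207 + (-200 + 896 + 2*12544)) = 1/(15207 + (-200 + 896 + 25088)) = 1/(15207 + 25784) = 1/40991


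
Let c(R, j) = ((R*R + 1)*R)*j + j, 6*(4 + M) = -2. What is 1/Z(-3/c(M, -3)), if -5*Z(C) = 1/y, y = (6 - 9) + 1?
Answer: 10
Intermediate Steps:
M = -13/3 (M = -4 + (⅙)*(-2) = -4 - ⅓ = -13/3 ≈ -4.3333)
y = -2 (y = -3 + 1 = -2)
c(R, j) = j + R*j*(1 + R²) (c(R, j) = ((R² + 1)*R)*j + j = ((1 + R²)*R)*j + j = (R*(1 + R²))*j + j = R*j*(1 + R²) + j = j + R*j*(1 + R²))
Z(C) = ⅒ (Z(C) = -⅕/(-2) = -⅕*(-½) = ⅒)
1/Z(-3/c(M, -3)) = 1/(⅒) = 10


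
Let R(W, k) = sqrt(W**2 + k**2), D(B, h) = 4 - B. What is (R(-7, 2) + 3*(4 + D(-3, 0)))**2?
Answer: (33 + sqrt(53))**2 ≈ 1622.5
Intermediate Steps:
(R(-7, 2) + 3*(4 + D(-3, 0)))**2 = (sqrt((-7)**2 + 2**2) + 3*(4 + (4 - 1*(-3))))**2 = (sqrt(49 + 4) + 3*(4 + (4 + 3)))**2 = (sqrt(53) + 3*(4 + 7))**2 = (sqrt(53) + 3*11)**2 = (sqrt(53) + 33)**2 = (33 + sqrt(53))**2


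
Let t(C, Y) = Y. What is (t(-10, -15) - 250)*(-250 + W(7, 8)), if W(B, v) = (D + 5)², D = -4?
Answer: 65985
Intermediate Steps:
W(B, v) = 1 (W(B, v) = (-4 + 5)² = 1² = 1)
(t(-10, -15) - 250)*(-250 + W(7, 8)) = (-15 - 250)*(-250 + 1) = -265*(-249) = 65985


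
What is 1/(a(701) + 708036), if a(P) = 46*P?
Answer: 1/740282 ≈ 1.3508e-6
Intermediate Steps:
1/(a(701) + 708036) = 1/(46*701 + 708036) = 1/(32246 + 708036) = 1/740282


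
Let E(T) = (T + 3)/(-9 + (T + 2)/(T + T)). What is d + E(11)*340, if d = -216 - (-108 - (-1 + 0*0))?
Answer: -24977/37 ≈ -675.05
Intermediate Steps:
d = -109 (d = -216 - (-108 - (-1 + 0)) = -216 - (-108 - 1*(-1)) = -216 - (-108 + 1) = -216 - 1*(-107) = -216 + 107 = -109)
E(T) = (3 + T)/(-9 + (2 + T)/(2*T)) (E(T) = (3 + T)/(-9 + (2 + T)/((2*T))) = (3 + T)/(-9 + (2 + T)*(1/(2*T))) = (3 + T)/(-9 + (2 + T)/(2*T)))
d + E(11)*340 = -109 - 2*11*(3 + 11)/(-2 + 17*11)*340 = -109 - 2*11*14/(-2 + 187)*340 = -109 - 2*11*14/185*340 = -109 - 2*11*1/185*14*340 = -109 - 308/185*340 = -109 - 20944/37 = -24977/37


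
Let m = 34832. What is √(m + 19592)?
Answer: 2*√13606 ≈ 233.29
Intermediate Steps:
√(m + 19592) = √(34832 + 19592) = √54424 = 2*√13606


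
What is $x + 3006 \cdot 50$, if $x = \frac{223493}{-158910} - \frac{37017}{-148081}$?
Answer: $\frac{3536765009317537}{23531551710} \approx 1.503 \cdot 10^{5}$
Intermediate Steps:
$x = - \frac{27212695463}{23531551710}$ ($x = 223493 \left(- \frac{1}{158910}\right) - - \frac{37017}{148081} = - \frac{223493}{158910} + \frac{37017}{148081} = - \frac{27212695463}{23531551710} \approx -1.1564$)
$x + 3006 \cdot 50 = - \frac{27212695463}{23531551710} + 3006 \cdot 50 = - \frac{27212695463}{23531551710} + 150300 = \frac{3536765009317537}{23531551710}$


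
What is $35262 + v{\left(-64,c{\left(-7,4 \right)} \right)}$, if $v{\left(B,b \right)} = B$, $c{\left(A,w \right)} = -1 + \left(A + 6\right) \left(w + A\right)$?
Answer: $35198$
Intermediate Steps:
$c{\left(A,w \right)} = -1 + \left(6 + A\right) \left(A + w\right)$
$35262 + v{\left(-64,c{\left(-7,4 \right)} \right)} = 35262 - 64 = 35198$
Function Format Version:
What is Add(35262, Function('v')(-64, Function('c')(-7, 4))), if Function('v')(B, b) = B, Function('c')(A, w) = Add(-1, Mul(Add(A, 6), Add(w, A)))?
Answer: 35198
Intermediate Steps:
Function('c')(A, w) = Add(-1, Mul(Add(6, A), Add(A, w)))
Add(35262, Function('v')(-64, Function('c')(-7, 4))) = Add(35262, -64) = 35198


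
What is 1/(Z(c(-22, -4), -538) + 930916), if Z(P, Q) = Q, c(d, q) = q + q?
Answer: 1/930378 ≈ 1.0748e-6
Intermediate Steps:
c(d, q) = 2*q
1/(Z(c(-22, -4), -538) + 930916) = 1/(-538 + 930916) = 1/930378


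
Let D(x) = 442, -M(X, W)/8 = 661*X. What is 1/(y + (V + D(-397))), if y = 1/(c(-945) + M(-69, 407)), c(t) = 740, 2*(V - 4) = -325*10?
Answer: -365612/431056547 ≈ -0.00084818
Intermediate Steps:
V = -1621 (V = 4 + (-325*10)/2 = 4 + (½)*(-3250) = 4 - 1625 = -1621)
M(X, W) = -5288*X
y = 1/365612 (y = 1/(740 - 5288*(-69)) = 1/(740 + 364872) = 1/365612 ≈ 2.7351e-6)
1/(y + (V + D(-397))) = 1/(1/365612 + (-1621 + 442)) = 1/(1/365612 - 1179) = 1/(-431056547/365612) = -365612/431056547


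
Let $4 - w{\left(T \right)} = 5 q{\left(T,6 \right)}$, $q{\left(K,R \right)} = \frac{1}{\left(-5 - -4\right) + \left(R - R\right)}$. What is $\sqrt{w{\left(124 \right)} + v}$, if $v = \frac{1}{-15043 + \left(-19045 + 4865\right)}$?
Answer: $\frac{\sqrt{853980482}}{9741} \approx 3.0$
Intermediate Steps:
$q{\left(K,R \right)} = -1$ ($q{\left(K,R \right)} = \frac{1}{\left(-5 + 4\right) + 0} = \frac{1}{-1 + 0} = \frac{1}{-1} = -1$)
$w{\left(T \right)} = 9$ ($w{\left(T \right)} = 4 - 5 \left(-1\right) = 4 - -5 = 4 + 5 = 9$)
$v = - \frac{1}{29223}$ ($v = \frac{1}{-15043 - 14180} = \frac{1}{-29223} = - \frac{1}{29223} \approx -3.422 \cdot 10^{-5}$)
$\sqrt{w{\left(124 \right)} + v} = \sqrt{9 - \frac{1}{29223}} = \sqrt{\frac{263006}{29223}} = \frac{\sqrt{853980482}}{9741}$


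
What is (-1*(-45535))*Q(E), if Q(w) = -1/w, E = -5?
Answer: 9107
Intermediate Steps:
(-1*(-45535))*Q(E) = (-1*(-45535))*(-1/(-5)) = 45535*(-1*(-⅕)) = 45535*(⅕) = 9107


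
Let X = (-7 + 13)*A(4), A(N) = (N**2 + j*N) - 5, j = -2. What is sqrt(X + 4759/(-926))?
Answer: sqrt(11027734)/926 ≈ 3.5862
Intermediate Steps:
A(N) = -5 + N**2 - 2*N (A(N) = (N**2 - 2*N) - 5 = -5 + N**2 - 2*N)
X = 18 (X = (-7 + 13)*(-5 + 4**2 - 2*4) = 6*(-5 + 16 - 8) = 6*3 = 18)
sqrt(X + 4759/(-926)) = sqrt(18 + 4759/(-926)) = sqrt(18 + 4759*(-1/926)) = sqrt(18 - 4759/926) = sqrt(11909/926) = sqrt(11027734)/926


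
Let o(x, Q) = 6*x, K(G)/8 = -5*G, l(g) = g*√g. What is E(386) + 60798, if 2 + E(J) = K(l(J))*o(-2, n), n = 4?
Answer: 60796 + 185280*√386 ≈ 3.7010e+6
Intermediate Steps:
l(g) = g^(3/2)
K(G) = -40*G (K(G) = 8*(-5*G) = -40*G)
E(J) = -2 + 480*J^(3/2) (E(J) = -2 + (-40*J^(3/2))*(6*(-2)) = -2 - 40*J^(3/2)*(-12) = -2 + 480*J^(3/2))
E(386) + 60798 = (-2 + 480*386^(3/2)) + 60798 = (-2 + 480*(386*√386)) + 60798 = (-2 + 185280*√386) + 60798 = 60796 + 185280*√386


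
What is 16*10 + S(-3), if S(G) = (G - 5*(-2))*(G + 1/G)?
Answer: 410/3 ≈ 136.67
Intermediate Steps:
S(G) = (10 + G)*(G + 1/G) (S(G) = (G + 10)*(G + 1/G) = (10 + G)*(G + 1/G))
16*10 + S(-3) = 16*10 + (1 + (-3)**2 + 10*(-3) + 10/(-3)) = 160 + (1 + 9 - 30 + 10*(-1/3)) = 160 + (1 + 9 - 30 - 10/3) = 160 - 70/3 = 410/3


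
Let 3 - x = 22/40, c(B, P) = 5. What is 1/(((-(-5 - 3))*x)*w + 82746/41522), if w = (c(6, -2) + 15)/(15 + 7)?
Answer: 228371/4524259 ≈ 0.050477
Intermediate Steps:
w = 10/11 (w = (5 + 15)/(15 + 7) = 20/22 = 20*(1/22) = 10/11 ≈ 0.90909)
x = 49/20 (x = 3 - 22/40 = 3 - 1*11/20 = 3 - 11/20 = 49/20 ≈ 2.4500)
1/(((-(-5 - 3))*x)*w + 82746/41522) = 1/((-(-5 - 3)*(49/20))*(10/11) + 82746/41522) = 1/((-1*(-8)*(49/20))*(10/11) + 82746*(1/41522)) = 1/((8*(49/20))*(10/11) + 41373/20761) = 1/((98/5)*(10/11) + 41373/20761) = 1/(196/11 + 41373/20761) = 1/(4524259/228371) = 228371/4524259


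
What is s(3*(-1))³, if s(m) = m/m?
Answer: 1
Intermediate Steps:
s(m) = 1
s(3*(-1))³ = 1³ = 1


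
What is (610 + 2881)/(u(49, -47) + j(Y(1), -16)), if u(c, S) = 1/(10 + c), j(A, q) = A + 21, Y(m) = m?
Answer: 205969/1299 ≈ 158.56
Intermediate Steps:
j(A, q) = 21 + A
(610 + 2881)/(u(49, -47) + j(Y(1), -16)) = (610 + 2881)/(1/(10 + 49) + (21 + 1)) = 3491/(1/59 + 22) = 3491/(1299/59) = 3491*(59/1299) = 205969/1299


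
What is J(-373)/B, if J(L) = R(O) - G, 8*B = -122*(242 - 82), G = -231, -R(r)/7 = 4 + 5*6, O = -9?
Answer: 7/2440 ≈ 0.0028689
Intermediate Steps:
R(r) = -238 (R(r) = -7*(4 + 5*6) = -7*(4 + 30) = -7*34 = -238)
B = -2440 (B = (-122*(242 - 82))/8 = (-122*160)/8 = (⅛)*(-19520) = -2440)
J(L) = -7 (J(L) = -238 - 1*(-231) = -238 + 231 = -7)
J(-373)/B = -7/(-2440) = -7*(-1/2440) = 7/2440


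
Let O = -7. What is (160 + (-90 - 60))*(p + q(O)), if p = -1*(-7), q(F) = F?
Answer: 0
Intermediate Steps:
p = 7
(160 + (-90 - 60))*(p + q(O)) = (160 + (-90 - 60))*(7 - 7) = (160 - 150)*0 = 10*0 = 0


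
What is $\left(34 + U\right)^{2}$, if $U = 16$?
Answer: $2500$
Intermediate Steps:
$\left(34 + U\right)^{2} = \left(34 + 16\right)^{2} = 50^{2} = 2500$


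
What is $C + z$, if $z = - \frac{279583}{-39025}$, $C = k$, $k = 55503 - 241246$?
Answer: $- \frac{7248340992}{39025} \approx -1.8574 \cdot 10^{5}$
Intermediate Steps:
$k = -185743$
$C = -185743$
$z = \frac{279583}{39025}$ ($z = \left(-279583\right) \left(- \frac{1}{39025}\right) = \frac{279583}{39025} \approx 7.1642$)
$C + z = -185743 + \frac{279583}{39025} = - \frac{7248340992}{39025}$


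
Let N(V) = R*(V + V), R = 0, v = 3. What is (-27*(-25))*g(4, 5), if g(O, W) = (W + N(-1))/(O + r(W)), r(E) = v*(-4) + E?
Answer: -1125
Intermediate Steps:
r(E) = -12 + E (r(E) = 3*(-4) + E = -12 + E)
N(V) = 0 (N(V) = 0*(V + V) = 0*(2*V) = 0)
g(O, W) = W/(-12 + O + W) (g(O, W) = (W + 0)/(O + (-12 + W)) = W/(-12 + O + W))
(-27*(-25))*g(4, 5) = (-27*(-25))*(5/(-12 + 4 + 5)) = 675*(5/(-3)) = 675*(5*(-⅓)) = 675*(-5/3) = -1125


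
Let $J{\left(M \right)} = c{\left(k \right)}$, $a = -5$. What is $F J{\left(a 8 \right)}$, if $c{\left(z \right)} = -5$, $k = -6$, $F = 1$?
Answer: $-5$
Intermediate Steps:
$J{\left(M \right)} = -5$
$F J{\left(a 8 \right)} = 1 \left(-5\right) = -5$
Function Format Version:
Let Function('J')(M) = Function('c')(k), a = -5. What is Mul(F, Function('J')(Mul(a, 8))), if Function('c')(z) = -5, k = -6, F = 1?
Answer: -5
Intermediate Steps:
Function('J')(M) = -5
Mul(F, Function('J')(Mul(a, 8))) = Mul(1, -5) = -5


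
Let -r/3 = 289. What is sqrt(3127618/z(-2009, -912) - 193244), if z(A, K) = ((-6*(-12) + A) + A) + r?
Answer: 3*I*sqrt(499060499430)/4813 ≈ 440.33*I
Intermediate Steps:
r = -867 (r = -3*289 = -867)
z(A, K) = -795 + 2*A (z(A, K) = ((-6*(-12) + A) + A) - 867 = ((72 + A) + A) - 867 = (72 + 2*A) - 867 = -795 + 2*A)
sqrt(3127618/z(-2009, -912) - 193244) = sqrt(3127618/(-795 + 2*(-2009)) - 193244) = sqrt(3127618/(-795 - 4018) - 193244) = sqrt(3127618/(-4813) - 193244) = sqrt(3127618*(-1/4813) - 193244) = sqrt(-3127618/4813 - 193244) = sqrt(-933210990/4813) = 3*I*sqrt(499060499430)/4813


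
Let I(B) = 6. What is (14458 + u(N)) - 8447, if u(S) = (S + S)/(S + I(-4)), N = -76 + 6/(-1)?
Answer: 114250/19 ≈ 6013.2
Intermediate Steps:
N = -82 (N = -76 + 6*(-1) = -76 - 6 = -82)
u(S) = 2*S/(6 + S) (u(S) = (S + S)/(S + 6) = (2*S)/(6 + S) = 2*S/(6 + S))
(14458 + u(N)) - 8447 = (14458 + 2*(-82)/(6 - 82)) - 8447 = (14458 + 2*(-82)/(-76)) - 8447 = (14458 + 2*(-82)*(-1/76)) - 8447 = (14458 + 41/19) - 8447 = 274743/19 - 8447 = 114250/19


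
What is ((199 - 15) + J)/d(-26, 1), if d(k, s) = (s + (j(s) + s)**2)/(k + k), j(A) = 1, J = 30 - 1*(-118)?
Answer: -17264/5 ≈ -3452.8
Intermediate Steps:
J = 148 (J = 30 + 118 = 148)
d(k, s) = (s + (1 + s)**2)/(2*k) (d(k, s) = (s + (1 + s)**2)/(k + k) = (s + (1 + s)**2)/((2*k)) = (s + (1 + s)**2)*(1/(2*k)) = (s + (1 + s)**2)/(2*k))
((199 - 15) + J)/d(-26, 1) = ((199 - 15) + 148)/(((1/2)*(1 + (1 + 1)**2)/(-26))) = (184 + 148)/(((1/2)*(-1/26)*(1 + 2**2))) = 332/(((1/2)*(-1/26)*(1 + 4))) = 332/(((1/2)*(-1/26)*5)) = 332/(-5/52) = 332*(-52/5) = -17264/5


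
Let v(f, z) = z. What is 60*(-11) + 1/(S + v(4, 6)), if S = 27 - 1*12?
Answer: -13859/21 ≈ -659.95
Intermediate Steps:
S = 15 (S = 27 - 12 = 15)
60*(-11) + 1/(S + v(4, 6)) = 60*(-11) + 1/(15 + 6) = -660 + 1/21 = -13859/21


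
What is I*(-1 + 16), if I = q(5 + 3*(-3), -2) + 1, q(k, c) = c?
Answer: -15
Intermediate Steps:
I = -1 (I = -2 + 1 = -1)
I*(-1 + 16) = -(-1 + 16) = -1*15 = -15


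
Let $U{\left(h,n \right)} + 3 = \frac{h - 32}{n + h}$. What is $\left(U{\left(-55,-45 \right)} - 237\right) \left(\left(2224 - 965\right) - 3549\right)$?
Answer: $\frac{5476077}{10} \approx 5.4761 \cdot 10^{5}$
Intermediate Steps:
$U{\left(h,n \right)} = -3 + \frac{-32 + h}{h + n}$ ($U{\left(h,n \right)} = -3 + \frac{h - 32}{n + h} = -3 + \frac{-32 + h}{h + n}$)
$\left(U{\left(-55,-45 \right)} - 237\right) \left(\left(2224 - 965\right) - 3549\right) = \left(\frac{-32 - -135 - -110}{-55 - 45} - 237\right) \left(\left(2224 - 965\right) - 3549\right) = \left(\frac{-32 + 135 + 110}{-100} - 237\right) \left(1259 - 3549\right) = \left(\left(- \frac{1}{100}\right) 213 - 237\right) \left(-2290\right) = \left(- \frac{213}{100} - 237\right) \left(-2290\right) = \left(- \frac{23913}{100}\right) \left(-2290\right) = \frac{5476077}{10}$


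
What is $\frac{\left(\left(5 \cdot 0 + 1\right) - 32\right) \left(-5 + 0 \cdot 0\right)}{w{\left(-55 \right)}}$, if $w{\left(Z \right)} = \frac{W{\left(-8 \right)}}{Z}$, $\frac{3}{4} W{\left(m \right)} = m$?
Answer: $\frac{25575}{32} \approx 799.22$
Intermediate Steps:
$W{\left(m \right)} = \frac{4 m}{3}$
$w{\left(Z \right)} = - \frac{32}{3 Z}$ ($w{\left(Z \right)} = \frac{\frac{4}{3} \left(-8\right)}{Z} = - \frac{32}{3 Z}$)
$\frac{\left(\left(5 \cdot 0 + 1\right) - 32\right) \left(-5 + 0 \cdot 0\right)}{w{\left(-55 \right)}} = \frac{\left(\left(5 \cdot 0 + 1\right) - 32\right) \left(-5 + 0 \cdot 0\right)}{\left(- \frac{32}{3}\right) \frac{1}{-55}} = \frac{\left(\left(0 + 1\right) - 32\right) \left(-5 + 0\right)}{\left(- \frac{32}{3}\right) \left(- \frac{1}{55}\right)} = \frac{\left(1 - 32\right) \left(-5\right)}{\frac{32}{165}} = \left(-31\right) \left(-5\right) \frac{165}{32} = 155 \cdot \frac{165}{32} = \frac{25575}{32}$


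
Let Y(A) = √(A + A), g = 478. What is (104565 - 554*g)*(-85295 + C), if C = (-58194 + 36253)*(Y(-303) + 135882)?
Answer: 477771984767479 + 3515979427*I*√606 ≈ 4.7777e+14 + 8.6553e+10*I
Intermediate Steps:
Y(A) = √2*√A (Y(A) = √(2*A) = √2*√A)
C = -2981386962 - 21941*I*√606 (C = (-58194 + 36253)*(√2*√(-303) + 135882) = -21941*(√2*(I*√303) + 135882) = -21941*(I*√606 + 135882) = -21941*(135882 + I*√606) = -2981386962 - 21941*I*√606 ≈ -2.9814e+9 - 5.4012e+5*I)
(104565 - 554*g)*(-85295 + C) = (104565 - 554*478)*(-85295 + (-2981386962 - 21941*I*√606)) = (104565 - 264812)*(-2981472257 - 21941*I*√606) = -160247*(-2981472257 - 21941*I*√606) = 477771984767479 + 3515979427*I*√606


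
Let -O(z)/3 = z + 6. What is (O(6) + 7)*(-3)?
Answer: 87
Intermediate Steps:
O(z) = -18 - 3*z (O(z) = -3*(z + 6) = -3*(6 + z) = -18 - 3*z)
(O(6) + 7)*(-3) = ((-18 - 3*6) + 7)*(-3) = ((-18 - 18) + 7)*(-3) = (-36 + 7)*(-3) = -29*(-3) = 87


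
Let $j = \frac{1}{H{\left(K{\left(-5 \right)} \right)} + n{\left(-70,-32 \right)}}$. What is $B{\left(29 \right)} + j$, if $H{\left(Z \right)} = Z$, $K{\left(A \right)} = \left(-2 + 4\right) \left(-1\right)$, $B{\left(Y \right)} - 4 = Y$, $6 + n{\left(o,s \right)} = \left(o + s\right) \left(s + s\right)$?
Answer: $\frac{215161}{6520} \approx 33.0$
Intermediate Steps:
$n{\left(o,s \right)} = -6 + 2 s \left(o + s\right)$ ($n{\left(o,s \right)} = -6 + \left(o + s\right) \left(s + s\right) = -6 + \left(o + s\right) 2 s = -6 + 2 s \left(o + s\right)$)
$B{\left(Y \right)} = 4 + Y$
$K{\left(A \right)} = -2$ ($K{\left(A \right)} = 2 \left(-1\right) = -2$)
$j = \frac{1}{6520}$ ($j = \frac{1}{-2 + \left(-6 + 2 \left(-32\right)^{2} + 2 \left(-70\right) \left(-32\right)\right)} = \frac{1}{-2 + \left(-6 + 2 \cdot 1024 + 4480\right)} = \frac{1}{-2 + \left(-6 + 2048 + 4480\right)} = \frac{1}{-2 + 6522} = \frac{1}{6520} \approx 0.00015337$)
$B{\left(29 \right)} + j = \left(4 + 29\right) + \frac{1}{6520} = 33 + \frac{1}{6520} = \frac{215161}{6520}$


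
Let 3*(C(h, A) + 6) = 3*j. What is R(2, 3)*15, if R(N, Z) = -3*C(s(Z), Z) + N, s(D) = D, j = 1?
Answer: 255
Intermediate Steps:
C(h, A) = -5 (C(h, A) = -6 + (3*1)/3 = -6 + (⅓)*3 = -6 + 1 = -5)
R(N, Z) = 15 + N (R(N, Z) = -3*(-5) + N = 15 + N)
R(2, 3)*15 = (15 + 2)*15 = 17*15 = 255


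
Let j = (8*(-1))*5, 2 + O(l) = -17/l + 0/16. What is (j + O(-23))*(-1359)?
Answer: 1289691/23 ≈ 56074.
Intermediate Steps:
O(l) = -2 - 17/l (O(l) = -2 + (-17/l + 0/16) = -2 + (-17/l + 0*(1/16)) = -2 + (-17/l + 0) = -2 - 17/l)
j = -40 (j = -8*5 = -40)
(j + O(-23))*(-1359) = (-40 + (-2 - 17/(-23)))*(-1359) = (-40 + (-2 - 17*(-1/23)))*(-1359) = (-40 + (-2 + 17/23))*(-1359) = (-40 - 29/23)*(-1359) = -949/23*(-1359) = 1289691/23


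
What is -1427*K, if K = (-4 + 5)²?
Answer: -1427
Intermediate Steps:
K = 1 (K = 1² = 1)
-1427*K = -1427*1 = -1427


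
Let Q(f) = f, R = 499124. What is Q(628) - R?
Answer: -498496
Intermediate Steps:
Q(628) - R = 628 - 1*499124 = 628 - 499124 = -498496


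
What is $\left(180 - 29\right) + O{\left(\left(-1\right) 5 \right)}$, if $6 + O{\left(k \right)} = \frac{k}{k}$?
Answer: $146$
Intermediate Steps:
$O{\left(k \right)} = -5$ ($O{\left(k \right)} = -6 + \frac{k}{k} = -6 + 1 = -5$)
$\left(180 - 29\right) + O{\left(\left(-1\right) 5 \right)} = \left(180 - 29\right) - 5 = 151 - 5 = 146$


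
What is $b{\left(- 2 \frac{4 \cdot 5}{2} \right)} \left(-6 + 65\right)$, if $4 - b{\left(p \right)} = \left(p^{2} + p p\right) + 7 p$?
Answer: $-38704$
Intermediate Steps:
$b{\left(p \right)} = 4 - 7 p - 2 p^{2}$ ($b{\left(p \right)} = 4 - \left(\left(p^{2} + p p\right) + 7 p\right) = 4 - \left(\left(p^{2} + p^{2}\right) + 7 p\right) = 4 - \left(2 p^{2} + 7 p\right) = 4 - 7 p - 2 p^{2}$)
$b{\left(- 2 \frac{4 \cdot 5}{2} \right)} \left(-6 + 65\right) = \left(4 - 7 \left(- 2 \frac{4 \cdot 5}{2}\right) - 2 \left(- 2 \frac{4 \cdot 5}{2}\right)^{2}\right) \left(-6 + 65\right) = \left(4 - 7 \left(- 2 \cdot 20 \cdot \frac{1}{2}\right) - 2 \left(- 2 \cdot 20 \cdot \frac{1}{2}\right)^{2}\right) 59 = \left(4 - 7 \left(\left(-2\right) 10\right) - 2 \left(\left(-2\right) 10\right)^{2}\right) 59 = \left(4 - -140 - 2 \left(-20\right)^{2}\right) 59 = \left(4 + 140 - 800\right) 59 = \left(-656\right) 59 = -38704$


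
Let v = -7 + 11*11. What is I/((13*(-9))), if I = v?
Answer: -38/39 ≈ -0.97436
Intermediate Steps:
v = 114 (v = -7 + 121 = 114)
I = 114
I/((13*(-9))) = 114/((13*(-9))) = 114/(-117) = 114*(-1/117) = -38/39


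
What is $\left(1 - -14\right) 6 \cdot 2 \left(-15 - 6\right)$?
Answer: $-3780$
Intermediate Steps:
$\left(1 - -14\right) 6 \cdot 2 \left(-15 - 6\right) = \left(1 + 14\right) 12 \left(-15 - 6\right) = 15 \cdot 12 \left(-21\right) = 180 \left(-21\right) = -3780$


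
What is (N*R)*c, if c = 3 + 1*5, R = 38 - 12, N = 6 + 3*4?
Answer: 3744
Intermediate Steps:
N = 18 (N = 6 + 12 = 18)
R = 26
c = 8 (c = 3 + 5 = 8)
(N*R)*c = (18*26)*8 = 468*8 = 3744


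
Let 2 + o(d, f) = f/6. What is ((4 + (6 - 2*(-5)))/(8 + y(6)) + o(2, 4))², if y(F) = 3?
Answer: 256/1089 ≈ 0.23508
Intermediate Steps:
o(d, f) = -2 + f/6
((4 + (6 - 2*(-5)))/(8 + y(6)) + o(2, 4))² = ((4 + (6 - 2*(-5)))/(8 + 3) + (-2 + (⅙)*4))² = ((4 + (6 + 10))/11 + (-2 + ⅔))² = ((4 + 16)*(1/11) - 4/3)² = (20*(1/11) - 4/3)² = (20/11 - 4/3)² = (16/33)² = 256/1089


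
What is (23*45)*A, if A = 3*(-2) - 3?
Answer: -9315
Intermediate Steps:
A = -9 (A = -6 - 3 = -9)
(23*45)*A = (23*45)*(-9) = 1035*(-9) = -9315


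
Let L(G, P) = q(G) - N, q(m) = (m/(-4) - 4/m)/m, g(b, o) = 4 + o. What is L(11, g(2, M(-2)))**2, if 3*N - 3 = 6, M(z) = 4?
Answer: 2524921/234256 ≈ 10.778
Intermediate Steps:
N = 3 (N = 1 + (1/3)*6 = 1 + 2 = 3)
q(m) = (-4/m - m/4)/m (q(m) = (m*(-1/4) - 4/m)/m = (-m/4 - 4/m)/m = (-4/m - m/4)/m)
L(G, P) = -13/4 - 4/G**2 (L(G, P) = (-1/4 - 4/G**2) - 1*3 = (-1/4 - 4/G**2) - 3 = -13/4 - 4/G**2)
L(11, g(2, M(-2)))**2 = (-13/4 - 4/11**2)**2 = (-13/4 - 4*1/121)**2 = (-13/4 - 4/121)**2 = (-1589/484)**2 = 2524921/234256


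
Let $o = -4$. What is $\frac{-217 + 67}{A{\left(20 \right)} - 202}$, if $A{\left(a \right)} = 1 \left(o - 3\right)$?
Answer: $\frac{150}{209} \approx 0.7177$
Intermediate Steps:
$A{\left(a \right)} = -7$ ($A{\left(a \right)} = 1 \left(-4 - 3\right) = 1 \left(-7\right) = -7$)
$\frac{-217 + 67}{A{\left(20 \right)} - 202} = \frac{-217 + 67}{-7 - 202} = - \frac{150}{-209} = \left(-150\right) \left(- \frac{1}{209}\right) = \frac{150}{209}$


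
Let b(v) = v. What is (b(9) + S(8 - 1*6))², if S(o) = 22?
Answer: 961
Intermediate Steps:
(b(9) + S(8 - 1*6))² = (9 + 22)² = 31² = 961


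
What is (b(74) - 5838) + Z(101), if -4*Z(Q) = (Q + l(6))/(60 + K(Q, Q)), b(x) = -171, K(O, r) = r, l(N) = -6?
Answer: -3869891/644 ≈ -6009.1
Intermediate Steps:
Z(Q) = -(-6 + Q)/(4*(60 + Q)) (Z(Q) = -(Q - 6)/(4*(60 + Q)) = -(-6 + Q)/(4*(60 + Q)))
(b(74) - 5838) + Z(101) = (-171 - 5838) + (6 - 1*101)/(4*(60 + 101)) = -6009 + (1/4)*(6 - 101)/161 = -6009 + (1/4)*(1/161)*(-95) = -6009 - 95/644 = -3869891/644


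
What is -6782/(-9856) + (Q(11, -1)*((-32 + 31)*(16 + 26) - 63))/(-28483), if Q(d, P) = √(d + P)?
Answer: 3391/4928 + 15*√10/4069 ≈ 0.69977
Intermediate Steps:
Q(d, P) = √(P + d)
-6782/(-9856) + (Q(11, -1)*((-32 + 31)*(16 + 26) - 63))/(-28483) = -6782/(-9856) + (√(-1 + 11)*((-32 + 31)*(16 + 26) - 63))/(-28483) = -6782*(-1/9856) + (√10*(-1*42 - 63))*(-1/28483) = 3391/4928 + (√10*(-42 - 63))*(-1/28483) = 3391/4928 + (√10*(-105))*(-1/28483) = 3391/4928 - 105*√10*(-1/28483) = 3391/4928 + 15*√10/4069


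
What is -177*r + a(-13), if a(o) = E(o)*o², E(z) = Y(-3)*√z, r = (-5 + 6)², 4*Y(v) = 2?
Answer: -177 + 169*I*√13/2 ≈ -177.0 + 304.67*I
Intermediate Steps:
Y(v) = ½ (Y(v) = (¼)*2 = ½)
r = 1 (r = 1² = 1)
E(z) = √z/2
a(o) = o^(5/2)/2 (a(o) = (√o/2)*o² = o^(5/2)/2)
-177*r + a(-13) = -177*1 + (-13)^(5/2)/2 = -177 + (169*I*√13)/2 = -177 + 169*I*√13/2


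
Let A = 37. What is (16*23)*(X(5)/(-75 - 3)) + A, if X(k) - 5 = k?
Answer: -397/39 ≈ -10.179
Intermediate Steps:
X(k) = 5 + k
(16*23)*(X(5)/(-75 - 3)) + A = (16*23)*((5 + 5)/(-75 - 3)) + 37 = 368*(10/(-78)) + 37 = 368*(-1/78*10) + 37 = 368*(-5/39) + 37 = -1840/39 + 37 = -397/39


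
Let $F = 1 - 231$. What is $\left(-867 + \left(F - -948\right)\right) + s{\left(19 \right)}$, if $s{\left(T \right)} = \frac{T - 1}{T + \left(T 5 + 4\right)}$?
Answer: $- \frac{8782}{59} \approx -148.85$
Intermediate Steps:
$s{\left(T \right)} = \frac{-1 + T}{4 + 6 T}$ ($s{\left(T \right)} = \frac{-1 + T}{T + \left(5 T + 4\right)} = \frac{-1 + T}{T + \left(4 + 5 T\right)} = \frac{-1 + T}{4 + 6 T}$)
$F = -230$ ($F = 1 - 231 = -230$)
$\left(-867 + \left(F - -948\right)\right) + s{\left(19 \right)} = \left(-867 - -718\right) + \frac{-1 + 19}{2 \left(2 + 3 \cdot 19\right)} = \left(-867 + \left(-230 + 948\right)\right) + \frac{1}{2} \frac{1}{2 + 57} \cdot 18 = \left(-867 + 718\right) + \frac{1}{2} \cdot \frac{1}{59} \cdot 18 = -149 + \frac{1}{2} \cdot \frac{1}{59} \cdot 18 = -149 + \frac{9}{59} = - \frac{8782}{59}$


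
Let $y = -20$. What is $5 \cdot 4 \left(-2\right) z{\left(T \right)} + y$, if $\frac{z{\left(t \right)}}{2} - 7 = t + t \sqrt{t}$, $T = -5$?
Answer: $-180 + 400 i \sqrt{5} \approx -180.0 + 894.43 i$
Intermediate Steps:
$z{\left(t \right)} = 14 + 2 t + 2 t^{\frac{3}{2}}$ ($z{\left(t \right)} = 14 + 2 \left(t + t \sqrt{t}\right) = 14 + 2 \left(t + t^{\frac{3}{2}}\right) = 14 + \left(2 t + 2 t^{\frac{3}{2}}\right) = 14 + 2 t + 2 t^{\frac{3}{2}}$)
$5 \cdot 4 \left(-2\right) z{\left(T \right)} + y = 5 \cdot 4 \left(-2\right) \left(14 + 2 \left(-5\right) + 2 \left(-5\right)^{\frac{3}{2}}\right) - 20 = 20 \left(-2\right) \left(14 - 10 + 2 \left(- 5 i \sqrt{5}\right)\right) - 20 = - 40 \left(14 - 10 - 10 i \sqrt{5}\right) - 20 = - 40 \left(4 - 10 i \sqrt{5}\right) - 20 = \left(-160 + 400 i \sqrt{5}\right) - 20 = -180 + 400 i \sqrt{5}$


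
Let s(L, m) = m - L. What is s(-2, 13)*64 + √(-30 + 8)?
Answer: 960 + I*√22 ≈ 960.0 + 4.6904*I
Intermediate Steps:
s(-2, 13)*64 + √(-30 + 8) = (13 - 1*(-2))*64 + √(-30 + 8) = (13 + 2)*64 + √(-22) = 15*64 + I*√22 = 960 + I*√22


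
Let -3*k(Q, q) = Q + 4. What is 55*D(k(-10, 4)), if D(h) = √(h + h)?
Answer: 110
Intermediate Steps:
k(Q, q) = -4/3 - Q/3 (k(Q, q) = -(Q + 4)/3 = -(4 + Q)/3 = -4/3 - Q/3)
D(h) = √2*√h (D(h) = √(2*h) = √2*√h)
55*D(k(-10, 4)) = 55*(√2*√(-4/3 - ⅓*(-10))) = 55*(√2*√(-4/3 + 10/3)) = 55*(√2*√2) = 55*2 = 110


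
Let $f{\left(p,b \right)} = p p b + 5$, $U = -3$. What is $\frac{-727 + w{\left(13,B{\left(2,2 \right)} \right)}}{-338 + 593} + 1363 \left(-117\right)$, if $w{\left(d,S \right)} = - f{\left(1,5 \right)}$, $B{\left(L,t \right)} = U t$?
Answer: $- \frac{40665842}{255} \approx -1.5947 \cdot 10^{5}$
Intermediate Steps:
$f{\left(p,b \right)} = 5 + b p^{2}$ ($f{\left(p,b \right)} = p^{2} b + 5 = b p^{2} + 5 = 5 + b p^{2}$)
$B{\left(L,t \right)} = - 3 t$
$w{\left(d,S \right)} = -10$ ($w{\left(d,S \right)} = - (5 + 5 \cdot 1^{2}) = - (5 + 5 \cdot 1) = - (5 + 5) = \left(-1\right) 10 = -10$)
$\frac{-727 + w{\left(13,B{\left(2,2 \right)} \right)}}{-338 + 593} + 1363 \left(-117\right) = \frac{-727 - 10}{-338 + 593} + 1363 \left(-117\right) = - \frac{737}{255} - 159471 = - \frac{40665842}{255}$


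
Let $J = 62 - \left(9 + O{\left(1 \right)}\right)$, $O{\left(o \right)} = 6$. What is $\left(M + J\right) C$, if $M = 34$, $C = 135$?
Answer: $10935$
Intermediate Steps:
$J = 47$ ($J = 62 - \left(9 + 6\right) = 62 - 15 = 47$)
$\left(M + J\right) C = \left(34 + 47\right) 135 = 81 \cdot 135 = 10935$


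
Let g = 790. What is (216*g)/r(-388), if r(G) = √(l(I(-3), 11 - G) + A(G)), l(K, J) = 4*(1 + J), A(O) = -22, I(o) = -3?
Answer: 28440*√1578/263 ≈ 4295.6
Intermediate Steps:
l(K, J) = 4 + 4*J
r(G) = √(26 - 4*G) (r(G) = √((4 + 4*(11 - G)) - 22) = √((4 + (44 - 4*G)) - 22) = √((48 - 4*G) - 22) = √(26 - 4*G))
(216*g)/r(-388) = (216*790)/(√(26 - 4*(-388))) = 170640/(√(26 + 1552)) = 170640/(√1578) = 170640*(√1578/1578) = 28440*√1578/263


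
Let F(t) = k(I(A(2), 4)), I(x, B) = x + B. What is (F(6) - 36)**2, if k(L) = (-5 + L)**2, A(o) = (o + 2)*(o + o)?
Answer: 35721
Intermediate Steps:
A(o) = 2*o*(2 + o) (A(o) = (2 + o)*(2*o) = 2*o*(2 + o))
I(x, B) = B + x
F(t) = 225 (F(t) = (-5 + (4 + 2*2*(2 + 2)))**2 = (-5 + (4 + 2*2*4))**2 = (-5 + (4 + 16))**2 = (-5 + 20)**2 = 15**2 = 225)
(F(6) - 36)**2 = (225 - 36)**2 = 189**2 = 35721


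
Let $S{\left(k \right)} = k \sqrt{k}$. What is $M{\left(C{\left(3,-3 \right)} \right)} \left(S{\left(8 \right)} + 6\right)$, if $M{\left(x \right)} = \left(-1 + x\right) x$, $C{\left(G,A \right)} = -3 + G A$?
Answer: $936 + 2496 \sqrt{2} \approx 4465.9$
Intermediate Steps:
$S{\left(k \right)} = k^{\frac{3}{2}}$
$C{\left(G,A \right)} = -3 + A G$
$M{\left(x \right)} = x \left(-1 + x\right)$
$M{\left(C{\left(3,-3 \right)} \right)} \left(S{\left(8 \right)} + 6\right) = \left(-3 - 9\right) \left(-1 - 12\right) \left(8^{\frac{3}{2}} + 6\right) = \left(-3 - 9\right) \left(-1 - 12\right) \left(16 \sqrt{2} + 6\right) = - 12 \left(-1 - 12\right) \left(6 + 16 \sqrt{2}\right) = \left(-12\right) \left(-13\right) \left(6 + 16 \sqrt{2}\right) = 156 \left(6 + 16 \sqrt{2}\right) = 936 + 2496 \sqrt{2}$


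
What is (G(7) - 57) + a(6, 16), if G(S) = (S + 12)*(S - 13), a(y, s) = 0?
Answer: -171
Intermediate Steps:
G(S) = (-13 + S)*(12 + S) (G(S) = (12 + S)*(-13 + S) = (-13 + S)*(12 + S))
(G(7) - 57) + a(6, 16) = ((-156 + 7**2 - 1*7) - 57) + 0 = ((-156 + 49 - 7) - 57) + 0 = (-114 - 57) + 0 = -171 + 0 = -171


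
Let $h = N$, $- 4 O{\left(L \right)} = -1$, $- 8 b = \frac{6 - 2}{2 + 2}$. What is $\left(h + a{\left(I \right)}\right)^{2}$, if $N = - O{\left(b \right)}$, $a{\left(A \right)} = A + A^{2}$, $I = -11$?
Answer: $\frac{192721}{16} \approx 12045.0$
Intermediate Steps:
$b = - \frac{1}{8}$ ($b = - \frac{\left(6 - 2\right) \frac{1}{2 + 2}}{8} = - \frac{4 \cdot \frac{1}{4}}{8} = \left(- \frac{1}{8}\right) 1 = - \frac{1}{8} \approx -0.125$)
$O{\left(L \right)} = \frac{1}{4}$ ($O{\left(L \right)} = \left(- \frac{1}{4}\right) \left(-1\right) = \frac{1}{4}$)
$N = - \frac{1}{4}$ ($N = \left(-1\right) \frac{1}{4} = - \frac{1}{4} \approx -0.25$)
$h = - \frac{1}{4} \approx -0.25$
$\left(h + a{\left(I \right)}\right)^{2} = \left(- \frac{1}{4} - 11 \left(1 - 11\right)\right)^{2} = \left(- \frac{1}{4} - -110\right)^{2} = \left(- \frac{1}{4} + 110\right)^{2} = \left(\frac{439}{4}\right)^{2} = \frac{192721}{16}$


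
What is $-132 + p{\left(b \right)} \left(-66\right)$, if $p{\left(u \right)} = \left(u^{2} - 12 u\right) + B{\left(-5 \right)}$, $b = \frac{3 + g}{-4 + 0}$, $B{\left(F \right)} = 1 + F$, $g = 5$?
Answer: $-1716$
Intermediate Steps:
$b = -2$ ($b = \frac{3 + 5}{-4 + 0} = \frac{8}{-4} = 8 \left(- \frac{1}{4}\right) = -2$)
$p{\left(u \right)} = -4 + u^{2} - 12 u$ ($p{\left(u \right)} = \left(u^{2} - 12 u\right) + \left(1 - 5\right) = \left(u^{2} - 12 u\right) - 4 = -4 + u^{2} - 12 u$)
$-132 + p{\left(b \right)} \left(-66\right) = -132 + \left(-4 + \left(-2\right)^{2} - -24\right) \left(-66\right) = -132 + \left(-4 + 4 + 24\right) \left(-66\right) = -132 + 24 \left(-66\right) = -132 - 1584 = -1716$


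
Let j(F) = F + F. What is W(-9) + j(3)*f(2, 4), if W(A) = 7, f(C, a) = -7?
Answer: -35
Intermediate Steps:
j(F) = 2*F
W(-9) + j(3)*f(2, 4) = 7 + (2*3)*(-7) = 7 + 6*(-7) = 7 - 42 = -35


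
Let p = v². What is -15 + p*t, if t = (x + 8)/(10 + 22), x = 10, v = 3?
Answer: -159/16 ≈ -9.9375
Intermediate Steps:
t = 9/16 (t = (10 + 8)/(10 + 22) = 18/32 = 18*(1/32) = 9/16 ≈ 0.56250)
p = 9 (p = 3² = 9)
-15 + p*t = -15 + 9*(9/16) = -15 + 81/16 = -159/16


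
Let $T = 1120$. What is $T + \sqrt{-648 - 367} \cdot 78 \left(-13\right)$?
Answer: $1120 - 1014 i \sqrt{1015} \approx 1120.0 - 32305.0 i$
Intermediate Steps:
$T + \sqrt{-648 - 367} \cdot 78 \left(-13\right) = 1120 + \sqrt{-648 - 367} \cdot 78 \left(-13\right) = 1120 + \sqrt{-1015} \left(-1014\right) = 1120 + i \sqrt{1015} \left(-1014\right) = 1120 - 1014 i \sqrt{1015}$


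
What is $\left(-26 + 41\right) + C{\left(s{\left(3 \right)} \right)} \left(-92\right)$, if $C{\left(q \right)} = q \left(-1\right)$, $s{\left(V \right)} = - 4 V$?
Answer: $-1089$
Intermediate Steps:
$C{\left(q \right)} = - q$
$\left(-26 + 41\right) + C{\left(s{\left(3 \right)} \right)} \left(-92\right) = \left(-26 + 41\right) + - \left(-4\right) 3 \left(-92\right) = 15 + \left(-1\right) \left(-12\right) \left(-92\right) = 15 + 12 \left(-92\right) = 15 - 1104 = -1089$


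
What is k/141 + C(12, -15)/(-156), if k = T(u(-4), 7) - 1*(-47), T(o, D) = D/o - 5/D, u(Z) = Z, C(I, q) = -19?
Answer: 11231/25662 ≈ 0.43765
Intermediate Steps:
T(o, D) = -5/D + D/o
k = 1247/28 (k = (-5/7 + 7/(-4)) - 1*(-47) = (-5*⅐ + 7*(-¼)) + 47 = (-5/7 - 7/4) + 47 = -69/28 + 47 = 1247/28 ≈ 44.536)
k/141 + C(12, -15)/(-156) = (1247/28)/141 - 19/(-156) = (1247/28)*(1/141) - 19*(-1/156) = 1247/3948 + 19/156 = 11231/25662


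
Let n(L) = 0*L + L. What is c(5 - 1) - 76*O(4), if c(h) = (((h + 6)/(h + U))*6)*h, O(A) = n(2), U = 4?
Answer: -122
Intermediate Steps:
n(L) = L (n(L) = 0 + L = L)
O(A) = 2
c(h) = 6*h*(6 + h)/(4 + h) (c(h) = (((h + 6)/(h + 4))*6)*h = (((6 + h)/(4 + h))*6)*h = (6*(6 + h)/(4 + h))*h = 6*h*(6 + h)/(4 + h))
c(5 - 1) - 76*O(4) = 6*(5 - 1)*(6 + (5 - 1))/(4 + (5 - 1)) - 76*2 = 6*4*(6 + 4)/(4 + 4) - 152 = 6*4*10/8 - 152 = 6*4*(⅛)*10 - 152 = 30 - 152 = -122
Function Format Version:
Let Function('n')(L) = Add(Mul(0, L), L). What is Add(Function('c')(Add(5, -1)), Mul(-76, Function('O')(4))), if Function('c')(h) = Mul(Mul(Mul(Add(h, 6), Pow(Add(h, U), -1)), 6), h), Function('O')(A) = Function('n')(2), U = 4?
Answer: -122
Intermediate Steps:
Function('n')(L) = L (Function('n')(L) = Add(0, L) = L)
Function('O')(A) = 2
Function('c')(h) = Mul(6, h, Pow(Add(4, h), -1), Add(6, h)) (Function('c')(h) = Mul(Mul(Mul(Add(h, 6), Pow(Add(h, 4), -1)), 6), h) = Mul(Mul(Mul(Add(6, h), Pow(Add(4, h), -1)), 6), h) = Mul(Mul(Mul(Pow(Add(4, h), -1), Add(6, h)), 6), h) = Mul(Mul(6, Pow(Add(4, h), -1), Add(6, h)), h) = Mul(6, h, Pow(Add(4, h), -1), Add(6, h)))
Add(Function('c')(Add(5, -1)), Mul(-76, Function('O')(4))) = Add(Mul(6, Add(5, -1), Pow(Add(4, Add(5, -1)), -1), Add(6, Add(5, -1))), Mul(-76, 2)) = Add(Mul(6, 4, Pow(Add(4, 4), -1), Add(6, 4)), -152) = Add(Mul(6, 4, Pow(8, -1), 10), -152) = Add(Mul(6, 4, Rational(1, 8), 10), -152) = Add(30, -152) = -122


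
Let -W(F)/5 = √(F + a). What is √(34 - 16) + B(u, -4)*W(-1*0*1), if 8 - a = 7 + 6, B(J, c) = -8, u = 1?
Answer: 3*√2 + 40*I*√5 ≈ 4.2426 + 89.443*I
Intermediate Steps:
a = -5 (a = 8 - (7 + 6) = 8 - 1*13 = 8 - 13 = -5)
W(F) = -5*√(-5 + F) (W(F) = -5*√(F - 5) = -5*√(-5 + F))
√(34 - 16) + B(u, -4)*W(-1*0*1) = √(34 - 16) - (-40)*√(-5 - 1*0*1) = √18 - (-40)*√(-5 + 0*1) = 3*√2 - (-40)*√(-5 + 0) = 3*√2 - (-40)*√(-5) = 3*√2 - (-40)*I*√5 = 3*√2 + 40*I*√5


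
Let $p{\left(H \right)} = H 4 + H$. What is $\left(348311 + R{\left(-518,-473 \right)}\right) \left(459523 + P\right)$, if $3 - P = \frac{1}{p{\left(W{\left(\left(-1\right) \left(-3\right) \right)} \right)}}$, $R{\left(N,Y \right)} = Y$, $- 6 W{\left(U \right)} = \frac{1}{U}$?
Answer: $\frac{799209285024}{5} \approx 1.5984 \cdot 10^{11}$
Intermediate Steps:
$W{\left(U \right)} = - \frac{1}{6 U}$
$p{\left(H \right)} = 5 H$ ($p{\left(H \right)} = 4 H + H = 5 H$)
$P = \frac{33}{5}$ ($P = 3 - \frac{1}{5 \left(- \frac{1}{6 \left(\left(-1\right) \left(-3\right)\right)}\right)} = 3 - \frac{1}{5 \left(- \frac{1}{6 \cdot 3}\right)} = 3 - \frac{1}{5 \left(\left(- \frac{1}{6}\right) \frac{1}{3}\right)} = 3 - \frac{1}{5 \left(- \frac{1}{18}\right)} = 3 - \frac{1}{- \frac{5}{18}} = 3 - - \frac{18}{5} = 3 + \frac{18}{5} = \frac{33}{5} \approx 6.6$)
$\left(348311 + R{\left(-518,-473 \right)}\right) \left(459523 + P\right) = \left(348311 - 473\right) \left(459523 + \frac{33}{5}\right) = 347838 \cdot \frac{2297648}{5} = \frac{799209285024}{5}$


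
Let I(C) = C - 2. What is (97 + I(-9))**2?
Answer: 7396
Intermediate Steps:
I(C) = -2 + C (I(C) = C - 1*2 = C - 2 = -2 + C)
(97 + I(-9))**2 = (97 + (-2 - 9))**2 = (97 - 11)**2 = 86**2 = 7396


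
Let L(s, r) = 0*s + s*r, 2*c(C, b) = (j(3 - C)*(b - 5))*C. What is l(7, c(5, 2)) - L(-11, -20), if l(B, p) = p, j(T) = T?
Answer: -205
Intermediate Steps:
c(C, b) = C*(-5 + b)*(3 - C)/2 (c(C, b) = (((3 - C)*(b - 5))*C)/2 = (((3 - C)*(-5 + b))*C)/2 = (((-5 + b)*(3 - C))*C)/2 = (C*(-5 + b)*(3 - C))/2 = C*(-5 + b)*(3 - C)/2)
L(s, r) = r*s (L(s, r) = 0 + r*s = r*s)
l(7, c(5, 2)) - L(-11, -20) = -½*5*(-5 + 2)*(-3 + 5) - (-20)*(-11) = -½*5*(-3)*2 - 1*220 = 15 - 220 = -205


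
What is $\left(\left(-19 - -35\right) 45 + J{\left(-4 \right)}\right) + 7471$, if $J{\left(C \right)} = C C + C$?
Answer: $8203$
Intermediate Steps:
$J{\left(C \right)} = C + C^{2}$ ($J{\left(C \right)} = C^{2} + C = C + C^{2}$)
$\left(\left(-19 - -35\right) 45 + J{\left(-4 \right)}\right) + 7471 = \left(\left(-19 - -35\right) 45 - 4 \left(1 - 4\right)\right) + 7471 = \left(\left(-19 + 35\right) 45 - -12\right) + 7471 = \left(16 \cdot 45 + 12\right) + 7471 = \left(720 + 12\right) + 7471 = 732 + 7471 = 8203$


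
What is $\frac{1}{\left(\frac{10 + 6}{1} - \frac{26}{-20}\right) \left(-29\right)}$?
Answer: $- \frac{10}{5017} \approx -0.0019932$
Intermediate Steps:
$\frac{1}{\left(\frac{10 + 6}{1} - \frac{26}{-20}\right) \left(-29\right)} = \frac{1}{\left(16 \cdot 1 - - \frac{13}{10}\right) \left(-29\right)} = \frac{1}{\left(16 + \frac{13}{10}\right) \left(-29\right)} = \frac{1}{\frac{173}{10} \left(-29\right)} = \frac{1}{- \frac{5017}{10}} = - \frac{10}{5017}$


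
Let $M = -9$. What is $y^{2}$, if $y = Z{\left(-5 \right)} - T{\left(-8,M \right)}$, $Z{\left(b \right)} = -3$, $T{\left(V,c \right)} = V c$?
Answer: $5625$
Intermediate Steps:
$y = -75$ ($y = -3 - \left(-8\right) \left(-9\right) = -3 - 72 = -75$)
$y^{2} = \left(-75\right)^{2} = 5625$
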